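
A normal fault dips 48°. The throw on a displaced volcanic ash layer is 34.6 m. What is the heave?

heave = throw / tan(dip) = 34.6 / tan(48°) = 31.2 m

31.2 m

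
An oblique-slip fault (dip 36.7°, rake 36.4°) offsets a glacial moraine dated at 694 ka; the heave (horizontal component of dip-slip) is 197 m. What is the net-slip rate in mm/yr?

0.597 mm/yr

dip-slip = heave / cos(dip) = 197 / cos(36.7°) = 245.7 m
net slip = dip-slip / sin(rake) = 245.7 / sin(36.4°) = 414 m
rate = 414 m / 694 ka = 0.000597 m/yr = 0.597 mm/yr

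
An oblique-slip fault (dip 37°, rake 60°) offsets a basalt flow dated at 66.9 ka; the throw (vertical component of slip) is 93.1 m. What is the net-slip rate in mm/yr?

2.67 mm/yr

dip-slip = throw / sin(dip) = 93.1 / sin(37°) = 154.7 m
net slip = dip-slip / sin(rake) = 154.7 / sin(60°) = 178.6 m
rate = 178.6 m / 66.9 ka = 0.00267 m/yr = 2.67 mm/yr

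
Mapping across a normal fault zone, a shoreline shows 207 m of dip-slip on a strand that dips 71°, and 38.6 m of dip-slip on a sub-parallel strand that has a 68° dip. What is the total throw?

232 m

throw_A = 207 × sin(71°) = 195.7 m
throw_B = 38.6 × sin(68°) = 35.79 m
total = 195.7 + 35.79 = 232 m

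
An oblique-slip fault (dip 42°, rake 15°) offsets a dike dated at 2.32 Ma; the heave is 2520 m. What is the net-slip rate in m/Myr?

dip-slip = heave / cos(dip) = 2520 / cos(42°) = 3391 m
net slip = dip-slip / sin(rake) = 3391 / sin(15°) = 13100 m
rate = 13100 m / 2.32 Ma = 0.00565 m/yr = 5650 m/Myr

5650 m/Myr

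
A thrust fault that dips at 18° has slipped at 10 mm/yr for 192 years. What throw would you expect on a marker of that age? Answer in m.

0.593 m

dip-slip = rate × time = 10 mm/yr × 192 years = 1.920 m
throw = dip-slip × sin(dip) = 1.920 × sin(18°) = 0.593 m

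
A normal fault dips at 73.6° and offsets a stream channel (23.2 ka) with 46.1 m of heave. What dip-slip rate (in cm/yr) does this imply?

dip-slip = heave / cos(dip) = 46.1 m / cos(73.6°) = 163.3 m
rate = 163.3 m / 23.2 ka = 0.00704 m/yr = 0.704 cm/yr

0.704 cm/yr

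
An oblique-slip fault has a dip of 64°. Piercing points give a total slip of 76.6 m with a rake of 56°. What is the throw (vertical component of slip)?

57.1 m

dip-slip = net slip × sin(rake) = 76.6 m × sin(56°) = 63.50 m
throw = dip-slip × sin(dip) = 63.50 × sin(64°) = 57.1 m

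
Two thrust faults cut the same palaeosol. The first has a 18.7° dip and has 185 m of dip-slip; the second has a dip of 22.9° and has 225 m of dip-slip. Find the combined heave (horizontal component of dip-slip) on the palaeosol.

heave_A = 185 × cos(18.7°) = 175.2 m
heave_B = 225 × cos(22.9°) = 207.3 m
total = 175.2 + 207.3 = 383 m

383 m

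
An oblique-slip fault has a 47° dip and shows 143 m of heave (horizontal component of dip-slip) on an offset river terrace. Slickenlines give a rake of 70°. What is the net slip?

223 m

dip-slip = heave / cos(dip) = 143 / cos(47°) = 209.7 m
net slip = dip-slip / sin(rake) = 209.7 / sin(70°) = 223 m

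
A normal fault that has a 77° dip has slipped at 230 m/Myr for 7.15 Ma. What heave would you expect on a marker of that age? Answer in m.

dip-slip = rate × time = 230 m/Myr × 7.15 Ma = 1644 m
heave = dip-slip × cos(dip) = 1644 × cos(77°) = 370 m

370 m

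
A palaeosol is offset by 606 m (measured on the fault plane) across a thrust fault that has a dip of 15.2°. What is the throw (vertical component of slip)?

159 m

throw = dip-slip × sin(dip) = 606 m × sin(15.2°) = 159 m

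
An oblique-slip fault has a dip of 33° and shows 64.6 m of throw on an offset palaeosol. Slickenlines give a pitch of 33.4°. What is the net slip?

dip-slip = throw / sin(dip) = 64.6 / sin(33°) = 118.6 m
net slip = dip-slip / sin(rake) = 118.6 / sin(33.4°) = 215 m

215 m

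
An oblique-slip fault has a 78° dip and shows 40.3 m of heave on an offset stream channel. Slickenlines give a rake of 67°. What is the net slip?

dip-slip = heave / cos(dip) = 40.3 / cos(78°) = 193.8 m
net slip = dip-slip / sin(rake) = 193.8 / sin(67°) = 211 m

211 m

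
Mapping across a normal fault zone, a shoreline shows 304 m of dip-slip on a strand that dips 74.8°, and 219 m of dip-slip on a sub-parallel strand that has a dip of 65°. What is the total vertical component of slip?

492 m

throw_A = 304 × sin(74.8°) = 293.4 m
throw_B = 219 × sin(65°) = 198.5 m
total = 293.4 + 198.5 = 492 m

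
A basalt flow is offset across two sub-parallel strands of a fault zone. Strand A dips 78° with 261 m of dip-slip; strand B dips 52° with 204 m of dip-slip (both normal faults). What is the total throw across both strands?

throw_A = 261 × sin(78°) = 255.3 m
throw_B = 204 × sin(52°) = 160.8 m
total = 255.3 + 160.8 = 416 m

416 m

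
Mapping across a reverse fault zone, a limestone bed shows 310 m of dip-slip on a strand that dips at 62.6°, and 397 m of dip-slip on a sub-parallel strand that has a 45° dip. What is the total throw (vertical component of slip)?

556 m

throw_A = 310 × sin(62.6°) = 275.2 m
throw_B = 397 × sin(45°) = 280.7 m
total = 275.2 + 280.7 = 556 m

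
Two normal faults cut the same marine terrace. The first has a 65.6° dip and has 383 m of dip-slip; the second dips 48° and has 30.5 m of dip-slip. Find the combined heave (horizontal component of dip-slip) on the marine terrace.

heave_A = 383 × cos(65.6°) = 158.2 m
heave_B = 30.5 × cos(48°) = 20.41 m
total = 158.2 + 20.41 = 179 m

179 m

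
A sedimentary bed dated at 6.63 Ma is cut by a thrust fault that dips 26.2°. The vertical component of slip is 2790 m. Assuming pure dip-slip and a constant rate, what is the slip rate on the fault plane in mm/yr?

dip-slip = throw / sin(dip) = 2790 m / sin(26.2°) = 6319 m
rate = 6319 m / 6.63 Ma = 0.000953 m/yr = 0.953 mm/yr

0.953 mm/yr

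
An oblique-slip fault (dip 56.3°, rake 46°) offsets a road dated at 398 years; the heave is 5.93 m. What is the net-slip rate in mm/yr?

37.3 mm/yr

dip-slip = heave / cos(dip) = 5.93 / cos(56.3°) = 10.69 m
net slip = dip-slip / sin(rake) = 10.69 / sin(46°) = 14.86 m
rate = 14.86 m / 398 years = 0.0373 m/yr = 37.3 mm/yr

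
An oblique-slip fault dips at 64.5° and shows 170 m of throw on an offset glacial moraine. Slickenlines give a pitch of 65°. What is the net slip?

208 m

dip-slip = throw / sin(dip) = 170 / sin(64.5°) = 188.3 m
net slip = dip-slip / sin(rake) = 188.3 / sin(65°) = 208 m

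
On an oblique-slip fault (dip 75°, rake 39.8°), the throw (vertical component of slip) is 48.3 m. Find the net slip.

dip-slip = throw / sin(dip) = 48.3 / sin(75°) = 50 m
net slip = dip-slip / sin(rake) = 50 / sin(39.8°) = 78.1 m

78.1 m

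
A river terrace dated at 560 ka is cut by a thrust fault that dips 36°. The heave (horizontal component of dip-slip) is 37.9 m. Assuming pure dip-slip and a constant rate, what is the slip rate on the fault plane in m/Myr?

dip-slip = heave / cos(dip) = 37.9 m / cos(36°) = 46.85 m
rate = 46.85 m / 560 ka = 0.0000837 m/yr = 83.7 m/Myr

83.7 m/Myr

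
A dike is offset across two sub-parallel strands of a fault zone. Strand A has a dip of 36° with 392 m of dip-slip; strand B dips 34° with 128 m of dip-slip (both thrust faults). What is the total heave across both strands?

heave_A = 392 × cos(36°) = 317.1 m
heave_B = 128 × cos(34°) = 106.1 m
total = 317.1 + 106.1 = 423 m

423 m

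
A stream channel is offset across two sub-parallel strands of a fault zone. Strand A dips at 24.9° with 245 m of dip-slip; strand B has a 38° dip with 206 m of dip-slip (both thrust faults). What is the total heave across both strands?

heave_A = 245 × cos(24.9°) = 222.2 m
heave_B = 206 × cos(38°) = 162.3 m
total = 222.2 + 162.3 = 385 m

385 m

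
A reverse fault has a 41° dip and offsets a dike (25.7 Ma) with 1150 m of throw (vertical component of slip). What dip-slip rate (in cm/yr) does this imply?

0.00682 cm/yr

dip-slip = throw / sin(dip) = 1150 m / sin(41°) = 1753 m
rate = 1753 m / 25.7 Ma = 0.0000682 m/yr = 0.00682 cm/yr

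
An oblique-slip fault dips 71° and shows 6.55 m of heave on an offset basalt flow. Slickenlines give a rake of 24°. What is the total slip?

49.5 m

dip-slip = heave / cos(dip) = 6.55 / cos(71°) = 20.12 m
net slip = dip-slip / sin(rake) = 20.12 / sin(24°) = 49.5 m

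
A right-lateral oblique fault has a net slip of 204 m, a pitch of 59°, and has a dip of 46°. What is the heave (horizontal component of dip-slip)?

dip-slip = net slip × sin(rake) = 204 m × sin(59°) = 174.9 m
heave = dip-slip × cos(dip) = 174.9 × cos(46°) = 121 m

121 m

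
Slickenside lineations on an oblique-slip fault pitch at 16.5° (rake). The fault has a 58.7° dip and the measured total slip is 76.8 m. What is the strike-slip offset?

73.6 m

strike-slip = net slip × cos(rake) = 76.8 m × cos(16.5°) = 73.6 m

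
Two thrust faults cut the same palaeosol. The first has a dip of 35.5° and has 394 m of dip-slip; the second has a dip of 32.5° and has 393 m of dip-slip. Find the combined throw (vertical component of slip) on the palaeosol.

440 m

throw_A = 394 × sin(35.5°) = 228.8 m
throw_B = 393 × sin(32.5°) = 211.2 m
total = 228.8 + 211.2 = 440 m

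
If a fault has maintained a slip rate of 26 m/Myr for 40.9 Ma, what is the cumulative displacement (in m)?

1060 m

slip = rate × time = 26 m/Myr × 40.9 Ma = 1060 m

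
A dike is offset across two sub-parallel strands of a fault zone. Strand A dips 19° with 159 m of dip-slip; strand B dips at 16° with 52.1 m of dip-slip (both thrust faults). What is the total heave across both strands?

heave_A = 159 × cos(19°) = 150.3 m
heave_B = 52.1 × cos(16°) = 50.08 m
total = 150.3 + 50.08 = 200 m

200 m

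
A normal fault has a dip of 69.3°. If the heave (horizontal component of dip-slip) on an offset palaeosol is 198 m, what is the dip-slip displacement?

dip-slip = heave / cos(dip) = 198 / cos(69.3°) = 560 m

560 m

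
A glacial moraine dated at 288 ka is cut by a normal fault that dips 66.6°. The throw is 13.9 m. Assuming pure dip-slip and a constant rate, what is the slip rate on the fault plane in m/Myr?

52.6 m/Myr

dip-slip = throw / sin(dip) = 13.9 m / sin(66.6°) = 15.15 m
rate = 15.15 m / 288 ka = 0.0000526 m/yr = 52.6 m/Myr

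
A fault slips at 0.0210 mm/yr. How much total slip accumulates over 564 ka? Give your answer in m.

11.8 m

slip = rate × time = 0.0210 mm/yr × 564 ka = 11.8 m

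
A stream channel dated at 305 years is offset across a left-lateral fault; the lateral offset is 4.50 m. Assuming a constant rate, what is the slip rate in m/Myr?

14800 m/Myr

rate = 4.50 m / 305 years = 0.0148 m/yr = 14800 m/Myr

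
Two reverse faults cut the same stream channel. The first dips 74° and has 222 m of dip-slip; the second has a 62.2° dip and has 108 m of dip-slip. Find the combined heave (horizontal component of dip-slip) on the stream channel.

112 m

heave_A = 222 × cos(74°) = 61.19 m
heave_B = 108 × cos(62.2°) = 50.37 m
total = 61.19 + 50.37 = 112 m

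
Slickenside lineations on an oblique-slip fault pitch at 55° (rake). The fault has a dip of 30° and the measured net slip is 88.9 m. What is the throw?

dip-slip = net slip × sin(rake) = 88.9 m × sin(55°) = 72.82 m
throw = dip-slip × sin(dip) = 72.82 × sin(30°) = 36.4 m

36.4 m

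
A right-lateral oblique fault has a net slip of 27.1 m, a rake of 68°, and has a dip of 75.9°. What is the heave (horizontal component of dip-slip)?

6.12 m

dip-slip = net slip × sin(rake) = 27.1 m × sin(68°) = 25.13 m
heave = dip-slip × cos(dip) = 25.13 × cos(75.9°) = 6.12 m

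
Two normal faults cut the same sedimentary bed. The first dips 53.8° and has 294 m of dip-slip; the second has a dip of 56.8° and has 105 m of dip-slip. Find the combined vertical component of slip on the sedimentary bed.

throw_A = 294 × sin(53.8°) = 237.2 m
throw_B = 105 × sin(56.8°) = 87.86 m
total = 237.2 + 87.86 = 325 m

325 m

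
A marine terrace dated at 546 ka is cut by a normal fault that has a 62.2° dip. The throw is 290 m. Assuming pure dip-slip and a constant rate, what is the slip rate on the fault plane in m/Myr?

600 m/Myr

dip-slip = throw / sin(dip) = 290 m / sin(62.2°) = 327.8 m
rate = 327.8 m / 546 ka = 0.000600 m/yr = 600 m/Myr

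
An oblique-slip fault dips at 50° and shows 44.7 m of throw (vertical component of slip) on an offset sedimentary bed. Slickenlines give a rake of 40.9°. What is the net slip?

89.1 m

dip-slip = throw / sin(dip) = 44.7 / sin(50°) = 58.35 m
net slip = dip-slip / sin(rake) = 58.35 / sin(40.9°) = 89.1 m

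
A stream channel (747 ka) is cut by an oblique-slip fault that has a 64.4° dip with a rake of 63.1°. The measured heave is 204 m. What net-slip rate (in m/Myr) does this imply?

dip-slip = heave / cos(dip) = 204 / cos(64.4°) = 472.1 m
net slip = dip-slip / sin(rake) = 472.1 / sin(63.1°) = 529.4 m
rate = 529.4 m / 747 ka = 0.000709 m/yr = 709 m/Myr

709 m/Myr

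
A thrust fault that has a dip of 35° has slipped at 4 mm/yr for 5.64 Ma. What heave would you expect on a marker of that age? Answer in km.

18.5 km

dip-slip = rate × time = 4 mm/yr × 5.64 Ma = 22560 m
heave = dip-slip × cos(dip) = 22560 × cos(35°) = 18500 m = 18.5 km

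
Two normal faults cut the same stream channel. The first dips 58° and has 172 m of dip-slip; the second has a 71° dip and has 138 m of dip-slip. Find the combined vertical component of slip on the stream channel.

throw_A = 172 × sin(58°) = 145.9 m
throw_B = 138 × sin(71°) = 130.5 m
total = 145.9 + 130.5 = 276 m

276 m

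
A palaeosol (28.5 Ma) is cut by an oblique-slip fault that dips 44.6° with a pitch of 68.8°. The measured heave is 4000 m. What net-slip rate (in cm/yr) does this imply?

0.0211 cm/yr

dip-slip = heave / cos(dip) = 4000 / cos(44.6°) = 5618 m
net slip = dip-slip / sin(rake) = 5618 / sin(68.8°) = 6026 m
rate = 6026 m / 28.5 Ma = 0.000211 m/yr = 0.0211 cm/yr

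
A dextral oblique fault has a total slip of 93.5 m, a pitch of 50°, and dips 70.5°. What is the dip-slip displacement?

71.6 m

dip-slip = net slip × sin(rake) = 93.5 m × sin(50°) = 71.6 m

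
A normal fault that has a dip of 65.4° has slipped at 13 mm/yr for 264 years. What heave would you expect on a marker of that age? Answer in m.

1.43 m

dip-slip = rate × time = 13 mm/yr × 264 years = 3.432 m
heave = dip-slip × cos(dip) = 3.432 × cos(65.4°) = 1.43 m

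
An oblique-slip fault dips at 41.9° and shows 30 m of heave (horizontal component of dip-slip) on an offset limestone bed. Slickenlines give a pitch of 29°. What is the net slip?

dip-slip = heave / cos(dip) = 30 / cos(41.9°) = 40.31 m
net slip = dip-slip / sin(rake) = 40.31 / sin(29°) = 83.1 m

83.1 m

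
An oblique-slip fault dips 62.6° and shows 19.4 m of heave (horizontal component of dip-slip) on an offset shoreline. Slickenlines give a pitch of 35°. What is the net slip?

73.5 m

dip-slip = heave / cos(dip) = 19.4 / cos(62.6°) = 42.16 m
net slip = dip-slip / sin(rake) = 42.16 / sin(35°) = 73.5 m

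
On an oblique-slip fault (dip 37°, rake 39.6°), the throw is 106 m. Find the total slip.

dip-slip = throw / sin(dip) = 106 / sin(37°) = 176.1 m
net slip = dip-slip / sin(rake) = 176.1 / sin(39.6°) = 276 m

276 m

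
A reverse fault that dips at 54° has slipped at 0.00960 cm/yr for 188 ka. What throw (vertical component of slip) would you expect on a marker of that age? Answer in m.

14.6 m

dip-slip = rate × time = 0.00960 cm/yr × 188 ka = 18.05 m
throw = dip-slip × sin(dip) = 18.05 × sin(54°) = 14.6 m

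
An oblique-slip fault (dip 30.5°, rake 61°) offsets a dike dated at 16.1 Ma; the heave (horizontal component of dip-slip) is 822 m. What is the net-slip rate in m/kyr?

dip-slip = heave / cos(dip) = 822 / cos(30.5°) = 954 m
net slip = dip-slip / sin(rake) = 954 / sin(61°) = 1091 m
rate = 1091 m / 16.1 Ma = 0.0000677 m/yr = 0.0677 m/kyr

0.0677 m/kyr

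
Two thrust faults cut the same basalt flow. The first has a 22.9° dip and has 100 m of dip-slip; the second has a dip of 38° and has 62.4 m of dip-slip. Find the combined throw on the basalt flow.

throw_A = 100 × sin(22.9°) = 38.91 m
throw_B = 62.4 × sin(38°) = 38.42 m
total = 38.91 + 38.42 = 77.3 m

77.3 m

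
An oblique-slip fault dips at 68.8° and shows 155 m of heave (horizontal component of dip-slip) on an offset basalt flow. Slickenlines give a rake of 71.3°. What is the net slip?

dip-slip = heave / cos(dip) = 155 / cos(68.8°) = 428.6 m
net slip = dip-slip / sin(rake) = 428.6 / sin(71.3°) = 453 m

453 m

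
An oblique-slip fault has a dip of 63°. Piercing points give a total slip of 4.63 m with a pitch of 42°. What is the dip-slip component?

dip-slip = net slip × sin(rake) = 4.63 m × sin(42°) = 3.10 m

3.10 m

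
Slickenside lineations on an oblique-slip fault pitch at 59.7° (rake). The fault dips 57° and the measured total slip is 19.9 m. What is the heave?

dip-slip = net slip × sin(rake) = 19.9 m × sin(59.7°) = 17.18 m
heave = dip-slip × cos(dip) = 17.18 × cos(57°) = 9.36 m

9.36 m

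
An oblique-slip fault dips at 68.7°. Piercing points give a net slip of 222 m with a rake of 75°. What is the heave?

dip-slip = net slip × sin(rake) = 222 m × sin(75°) = 214.4 m
heave = dip-slip × cos(dip) = 214.4 × cos(68.7°) = 77.9 m

77.9 m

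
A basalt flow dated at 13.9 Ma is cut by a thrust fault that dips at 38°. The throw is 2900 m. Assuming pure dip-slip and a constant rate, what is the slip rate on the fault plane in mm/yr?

dip-slip = throw / sin(dip) = 2900 m / sin(38°) = 4710 m
rate = 4710 m / 13.9 Ma = 0.000339 m/yr = 0.339 mm/yr

0.339 mm/yr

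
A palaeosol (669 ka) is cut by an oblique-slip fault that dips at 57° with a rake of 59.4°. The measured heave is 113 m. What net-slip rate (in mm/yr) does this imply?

0.360 mm/yr

dip-slip = heave / cos(dip) = 113 / cos(57°) = 207.5 m
net slip = dip-slip / sin(rake) = 207.5 / sin(59.4°) = 241 m
rate = 241 m / 669 ka = 0.000360 m/yr = 0.360 mm/yr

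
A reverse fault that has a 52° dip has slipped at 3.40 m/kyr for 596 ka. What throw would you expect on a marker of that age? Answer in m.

dip-slip = rate × time = 3.40 m/kyr × 596 ka = 2026 m
throw = dip-slip × sin(dip) = 2026 × sin(52°) = 1600 m

1600 m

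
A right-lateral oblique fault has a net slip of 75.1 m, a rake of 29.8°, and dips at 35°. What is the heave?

dip-slip = net slip × sin(rake) = 75.1 m × sin(29.8°) = 37.32 m
heave = dip-slip × cos(dip) = 37.32 × cos(35°) = 30.6 m

30.6 m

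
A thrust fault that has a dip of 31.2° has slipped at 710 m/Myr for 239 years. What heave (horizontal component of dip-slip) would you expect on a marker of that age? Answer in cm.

14.5 cm

dip-slip = rate × time = 710 m/Myr × 239 years = 0.1697 m
heave = dip-slip × cos(dip) = 0.1697 × cos(31.2°) = 0.145 m = 14.5 cm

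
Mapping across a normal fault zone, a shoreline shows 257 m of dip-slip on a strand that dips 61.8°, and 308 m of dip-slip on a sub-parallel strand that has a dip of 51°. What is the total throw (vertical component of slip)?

throw_A = 257 × sin(61.8°) = 226.5 m
throw_B = 308 × sin(51°) = 239.4 m
total = 226.5 + 239.4 = 466 m

466 m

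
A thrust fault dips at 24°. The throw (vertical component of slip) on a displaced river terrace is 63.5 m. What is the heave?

143 m

heave = throw / tan(dip) = 63.5 / tan(24°) = 143 m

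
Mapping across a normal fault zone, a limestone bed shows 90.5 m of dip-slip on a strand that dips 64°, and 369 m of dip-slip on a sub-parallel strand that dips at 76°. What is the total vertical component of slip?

439 m

throw_A = 90.5 × sin(64°) = 81.34 m
throw_B = 369 × sin(76°) = 358 m
total = 81.34 + 358 = 439 m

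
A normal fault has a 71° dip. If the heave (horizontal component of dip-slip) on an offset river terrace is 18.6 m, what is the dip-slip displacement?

57.1 m

dip-slip = heave / cos(dip) = 18.6 / cos(71°) = 57.1 m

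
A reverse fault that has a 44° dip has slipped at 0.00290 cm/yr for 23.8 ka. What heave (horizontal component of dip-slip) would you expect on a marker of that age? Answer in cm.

49.6 cm

dip-slip = rate × time = 0.00290 cm/yr × 23.8 ka = 0.6902 m
heave = dip-slip × cos(dip) = 0.6902 × cos(44°) = 0.496 m = 49.6 cm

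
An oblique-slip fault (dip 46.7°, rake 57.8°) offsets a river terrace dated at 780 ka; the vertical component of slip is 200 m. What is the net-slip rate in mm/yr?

0.416 mm/yr

dip-slip = throw / sin(dip) = 200 / sin(46.7°) = 274.8 m
net slip = dip-slip / sin(rake) = 274.8 / sin(57.8°) = 324.8 m
rate = 324.8 m / 780 ka = 0.000416 m/yr = 0.416 mm/yr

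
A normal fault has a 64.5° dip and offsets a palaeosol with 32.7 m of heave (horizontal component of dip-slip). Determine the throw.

68.6 m

throw = heave × tan(dip) = 32.7 × tan(64.5°) = 68.6 m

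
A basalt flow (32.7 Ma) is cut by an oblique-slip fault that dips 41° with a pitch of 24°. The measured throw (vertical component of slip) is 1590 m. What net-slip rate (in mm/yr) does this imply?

dip-slip = throw / sin(dip) = 1590 / sin(41°) = 2424 m
net slip = dip-slip / sin(rake) = 2424 / sin(24°) = 5959 m
rate = 5959 m / 32.7 Ma = 0.000182 m/yr = 0.182 mm/yr

0.182 mm/yr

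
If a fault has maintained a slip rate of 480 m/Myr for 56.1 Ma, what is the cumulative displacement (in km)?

26.9 km

slip = rate × time = 480 m/Myr × 56.1 Ma = 26900 m = 26.9 km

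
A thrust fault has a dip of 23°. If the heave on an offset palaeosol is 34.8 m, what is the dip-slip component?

dip-slip = heave / cos(dip) = 34.8 / cos(23°) = 37.8 m

37.8 m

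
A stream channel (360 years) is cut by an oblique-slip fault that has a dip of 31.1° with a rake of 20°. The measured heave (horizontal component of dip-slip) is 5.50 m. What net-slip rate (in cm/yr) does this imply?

5.22 cm/yr

dip-slip = heave / cos(dip) = 5.50 / cos(31.1°) = 6.423 m
net slip = dip-slip / sin(rake) = 6.423 / sin(20°) = 18.78 m
rate = 18.78 m / 360 years = 0.0522 m/yr = 5.22 cm/yr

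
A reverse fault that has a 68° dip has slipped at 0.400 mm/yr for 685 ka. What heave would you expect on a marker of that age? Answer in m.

dip-slip = rate × time = 0.400 mm/yr × 685 ka = 274 m
heave = dip-slip × cos(dip) = 274 × cos(68°) = 103 m

103 m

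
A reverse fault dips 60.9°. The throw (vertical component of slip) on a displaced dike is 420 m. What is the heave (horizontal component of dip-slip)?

234 m

heave = throw / tan(dip) = 420 / tan(60.9°) = 234 m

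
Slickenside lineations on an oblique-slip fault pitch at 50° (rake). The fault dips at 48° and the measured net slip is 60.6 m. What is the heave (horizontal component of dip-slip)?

dip-slip = net slip × sin(rake) = 60.6 m × sin(50°) = 46.42 m
heave = dip-slip × cos(dip) = 46.42 × cos(48°) = 31.1 m

31.1 m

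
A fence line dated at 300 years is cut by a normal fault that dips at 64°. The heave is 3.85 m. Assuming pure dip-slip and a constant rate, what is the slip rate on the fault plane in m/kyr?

dip-slip = heave / cos(dip) = 3.85 m / cos(64°) = 8.783 m
rate = 8.783 m / 300 years = 0.0293 m/yr = 29.3 m/kyr

29.3 m/kyr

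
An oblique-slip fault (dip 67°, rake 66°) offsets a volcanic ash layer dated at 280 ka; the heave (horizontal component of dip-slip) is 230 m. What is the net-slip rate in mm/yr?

dip-slip = heave / cos(dip) = 230 / cos(67°) = 588.6 m
net slip = dip-slip / sin(rake) = 588.6 / sin(66°) = 644.3 m
rate = 644.3 m / 280 ka = 0.00230 m/yr = 2.30 mm/yr

2.30 mm/yr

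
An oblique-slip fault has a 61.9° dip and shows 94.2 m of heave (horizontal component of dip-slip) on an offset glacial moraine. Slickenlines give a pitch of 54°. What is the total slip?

dip-slip = heave / cos(dip) = 94.2 / cos(61.9°) = 200 m
net slip = dip-slip / sin(rake) = 200 / sin(54°) = 247 m

247 m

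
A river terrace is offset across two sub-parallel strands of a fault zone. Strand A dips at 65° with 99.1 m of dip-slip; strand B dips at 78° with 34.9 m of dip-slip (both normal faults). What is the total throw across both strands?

throw_A = 99.1 × sin(65°) = 89.82 m
throw_B = 34.9 × sin(78°) = 34.14 m
total = 89.82 + 34.14 = 124 m

124 m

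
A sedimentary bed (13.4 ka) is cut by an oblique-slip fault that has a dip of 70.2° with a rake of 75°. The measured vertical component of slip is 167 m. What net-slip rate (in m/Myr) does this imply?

13700 m/Myr

dip-slip = throw / sin(dip) = 167 / sin(70.2°) = 177.5 m
net slip = dip-slip / sin(rake) = 177.5 / sin(75°) = 183.8 m
rate = 183.8 m / 13.4 ka = 0.0137 m/yr = 13700 m/Myr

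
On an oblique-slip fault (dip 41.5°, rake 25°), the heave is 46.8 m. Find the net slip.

dip-slip = heave / cos(dip) = 46.8 / cos(41.5°) = 62.49 m
net slip = dip-slip / sin(rake) = 62.49 / sin(25°) = 148 m

148 m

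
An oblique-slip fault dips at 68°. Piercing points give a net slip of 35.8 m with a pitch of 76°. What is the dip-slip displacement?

dip-slip = net slip × sin(rake) = 35.8 m × sin(76°) = 34.7 m

34.7 m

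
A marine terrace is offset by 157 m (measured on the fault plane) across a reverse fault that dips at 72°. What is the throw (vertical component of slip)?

149 m

throw = dip-slip × sin(dip) = 157 m × sin(72°) = 149 m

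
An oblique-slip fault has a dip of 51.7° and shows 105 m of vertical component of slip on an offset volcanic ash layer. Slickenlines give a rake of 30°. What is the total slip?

dip-slip = throw / sin(dip) = 105 / sin(51.7°) = 133.8 m
net slip = dip-slip / sin(rake) = 133.8 / sin(30°) = 268 m

268 m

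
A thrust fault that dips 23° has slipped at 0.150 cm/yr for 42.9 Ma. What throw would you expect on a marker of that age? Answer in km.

25.1 km

dip-slip = rate × time = 0.150 cm/yr × 42.9 Ma = 64350 m
throw = dip-slip × sin(dip) = 64350 × sin(23°) = 25100 m = 25.1 km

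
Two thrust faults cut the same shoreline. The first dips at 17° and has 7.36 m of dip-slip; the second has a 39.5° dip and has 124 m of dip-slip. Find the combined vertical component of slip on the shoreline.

throw_A = 7.36 × sin(17°) = 2.152 m
throw_B = 124 × sin(39.5°) = 78.87 m
total = 2.152 + 78.87 = 81 m

81 m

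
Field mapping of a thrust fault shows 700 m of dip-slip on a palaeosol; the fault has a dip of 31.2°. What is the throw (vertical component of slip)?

throw = dip-slip × sin(dip) = 700 m × sin(31.2°) = 363 m

363 m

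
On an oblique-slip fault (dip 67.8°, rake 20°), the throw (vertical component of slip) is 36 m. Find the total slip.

dip-slip = throw / sin(dip) = 36 / sin(67.8°) = 38.88 m
net slip = dip-slip / sin(rake) = 38.88 / sin(20°) = 114 m

114 m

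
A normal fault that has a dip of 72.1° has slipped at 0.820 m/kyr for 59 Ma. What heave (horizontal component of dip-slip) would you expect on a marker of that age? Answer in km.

14.9 km

dip-slip = rate × time = 0.820 m/kyr × 59 Ma = 48380 m
heave = dip-slip × cos(dip) = 48380 × cos(72.1°) = 14900 m = 14.9 km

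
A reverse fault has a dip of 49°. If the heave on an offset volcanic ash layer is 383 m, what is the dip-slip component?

dip-slip = heave / cos(dip) = 383 / cos(49°) = 584 m

584 m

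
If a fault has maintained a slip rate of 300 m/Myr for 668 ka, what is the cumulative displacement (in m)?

slip = rate × time = 300 m/Myr × 668 ka = 200 m

200 m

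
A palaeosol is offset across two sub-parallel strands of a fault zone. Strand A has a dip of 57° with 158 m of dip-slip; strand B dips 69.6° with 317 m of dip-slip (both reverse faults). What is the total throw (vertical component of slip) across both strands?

throw_A = 158 × sin(57°) = 132.5 m
throw_B = 317 × sin(69.6°) = 297.1 m
total = 132.5 + 297.1 = 430 m

430 m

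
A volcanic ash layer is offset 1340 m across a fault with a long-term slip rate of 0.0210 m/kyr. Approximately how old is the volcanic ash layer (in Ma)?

63.8 Ma

age = offset / rate = 1340 m / (0.0210 m/kyr) = 6.38e+07 yr = 63.8 Ma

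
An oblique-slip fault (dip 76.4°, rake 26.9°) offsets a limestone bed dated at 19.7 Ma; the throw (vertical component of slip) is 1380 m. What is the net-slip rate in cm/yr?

dip-slip = throw / sin(dip) = 1380 / sin(76.4°) = 1420 m
net slip = dip-slip / sin(rake) = 1420 / sin(26.9°) = 3138 m
rate = 3138 m / 19.7 Ma = 0.000159 m/yr = 0.0159 cm/yr

0.0159 cm/yr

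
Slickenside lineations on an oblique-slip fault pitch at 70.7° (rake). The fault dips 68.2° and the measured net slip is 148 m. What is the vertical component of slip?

dip-slip = net slip × sin(rake) = 148 m × sin(70.7°) = 139.7 m
throw = dip-slip × sin(dip) = 139.7 × sin(68.2°) = 130 m

130 m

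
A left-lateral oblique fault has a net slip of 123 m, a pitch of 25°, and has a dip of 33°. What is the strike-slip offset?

111 m

strike-slip = net slip × cos(rake) = 123 m × cos(25°) = 111 m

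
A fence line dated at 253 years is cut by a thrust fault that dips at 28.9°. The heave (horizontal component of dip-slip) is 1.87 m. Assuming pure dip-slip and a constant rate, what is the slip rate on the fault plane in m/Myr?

8440 m/Myr

dip-slip = heave / cos(dip) = 1.87 m / cos(28.9°) = 2.136 m
rate = 2.136 m / 253 years = 0.00844 m/yr = 8440 m/Myr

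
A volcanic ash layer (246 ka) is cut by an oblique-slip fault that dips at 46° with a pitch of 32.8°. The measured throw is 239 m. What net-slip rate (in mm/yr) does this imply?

2.49 mm/yr

dip-slip = throw / sin(dip) = 239 / sin(46°) = 332.2 m
net slip = dip-slip / sin(rake) = 332.2 / sin(32.8°) = 613.3 m
rate = 613.3 m / 246 ka = 0.00249 m/yr = 2.49 mm/yr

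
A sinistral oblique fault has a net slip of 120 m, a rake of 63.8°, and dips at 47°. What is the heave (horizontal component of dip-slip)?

dip-slip = net slip × sin(rake) = 120 m × sin(63.8°) = 107.7 m
heave = dip-slip × cos(dip) = 107.7 × cos(47°) = 73.4 m

73.4 m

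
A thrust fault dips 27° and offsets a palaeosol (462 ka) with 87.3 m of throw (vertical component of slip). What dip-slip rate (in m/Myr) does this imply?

dip-slip = throw / sin(dip) = 87.3 m / sin(27°) = 192.3 m
rate = 192.3 m / 462 ka = 0.000416 m/yr = 416 m/Myr

416 m/Myr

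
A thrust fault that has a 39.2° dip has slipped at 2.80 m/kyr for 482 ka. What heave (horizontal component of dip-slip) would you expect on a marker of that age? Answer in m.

dip-slip = rate × time = 2.80 m/kyr × 482 ka = 1350 m
heave = dip-slip × cos(dip) = 1350 × cos(39.2°) = 1050 m

1050 m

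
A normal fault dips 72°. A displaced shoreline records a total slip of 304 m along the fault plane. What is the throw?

throw = dip-slip × sin(dip) = 304 m × sin(72°) = 289 m

289 m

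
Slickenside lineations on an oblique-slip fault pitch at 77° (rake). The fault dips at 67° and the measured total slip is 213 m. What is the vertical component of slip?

dip-slip = net slip × sin(rake) = 213 m × sin(77°) = 207.5 m
throw = dip-slip × sin(dip) = 207.5 × sin(67°) = 191 m

191 m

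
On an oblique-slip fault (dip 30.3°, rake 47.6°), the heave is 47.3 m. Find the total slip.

dip-slip = heave / cos(dip) = 47.3 / cos(30.3°) = 54.78 m
net slip = dip-slip / sin(rake) = 54.78 / sin(47.6°) = 74.2 m

74.2 m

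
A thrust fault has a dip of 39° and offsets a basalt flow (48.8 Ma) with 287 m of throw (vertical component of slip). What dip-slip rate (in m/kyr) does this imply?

dip-slip = throw / sin(dip) = 287 m / sin(39°) = 456 m
rate = 456 m / 48.8 Ma = 0.00000935 m/yr = 0.00935 m/kyr

0.00935 m/kyr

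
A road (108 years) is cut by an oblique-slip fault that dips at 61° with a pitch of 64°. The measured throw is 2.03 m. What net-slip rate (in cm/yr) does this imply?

dip-slip = throw / sin(dip) = 2.03 / sin(61°) = 2.321 m
net slip = dip-slip / sin(rake) = 2.321 / sin(64°) = 2.582 m
rate = 2.582 m / 108 years = 0.0239 m/yr = 2.39 cm/yr

2.39 cm/yr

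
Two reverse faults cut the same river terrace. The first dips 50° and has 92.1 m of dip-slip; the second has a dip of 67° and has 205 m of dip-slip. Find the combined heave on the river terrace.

heave_A = 92.1 × cos(50°) = 59.20 m
heave_B = 205 × cos(67°) = 80.10 m
total = 59.20 + 80.10 = 139 m

139 m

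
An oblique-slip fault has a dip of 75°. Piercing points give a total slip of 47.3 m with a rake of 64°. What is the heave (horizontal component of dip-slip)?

dip-slip = net slip × sin(rake) = 47.3 m × sin(64°) = 42.51 m
heave = dip-slip × cos(dip) = 42.51 × cos(75°) = 11 m

11 m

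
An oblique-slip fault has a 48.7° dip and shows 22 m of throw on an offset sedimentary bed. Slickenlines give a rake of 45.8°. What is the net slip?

40.8 m

dip-slip = throw / sin(dip) = 22 / sin(48.7°) = 29.28 m
net slip = dip-slip / sin(rake) = 29.28 / sin(45.8°) = 40.8 m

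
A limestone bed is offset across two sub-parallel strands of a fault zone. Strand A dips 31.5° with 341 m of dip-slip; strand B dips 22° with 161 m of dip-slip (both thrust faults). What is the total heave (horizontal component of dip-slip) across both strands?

heave_A = 341 × cos(31.5°) = 290.8 m
heave_B = 161 × cos(22°) = 149.3 m
total = 290.8 + 149.3 = 440 m

440 m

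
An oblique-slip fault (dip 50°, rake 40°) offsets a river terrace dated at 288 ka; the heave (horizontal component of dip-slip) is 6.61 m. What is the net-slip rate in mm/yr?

dip-slip = heave / cos(dip) = 6.61 / cos(50°) = 10.28 m
net slip = dip-slip / sin(rake) = 10.28 / sin(40°) = 16 m
rate = 16 m / 288 ka = 0.0000555 m/yr = 0.0555 mm/yr

0.0555 mm/yr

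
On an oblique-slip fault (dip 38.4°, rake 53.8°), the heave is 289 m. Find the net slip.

457 m

dip-slip = heave / cos(dip) = 289 / cos(38.4°) = 368.8 m
net slip = dip-slip / sin(rake) = 368.8 / sin(53.8°) = 457 m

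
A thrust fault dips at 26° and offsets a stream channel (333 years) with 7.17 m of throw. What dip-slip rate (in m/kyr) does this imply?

49.1 m/kyr

dip-slip = throw / sin(dip) = 7.17 m / sin(26°) = 16.36 m
rate = 16.36 m / 333 years = 0.0491 m/yr = 49.1 m/kyr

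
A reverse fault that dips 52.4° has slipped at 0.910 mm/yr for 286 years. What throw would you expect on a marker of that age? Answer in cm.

dip-slip = rate × time = 0.910 mm/yr × 286 years = 0.2603 m
throw = dip-slip × sin(dip) = 0.2603 × sin(52.4°) = 0.206 m = 20.6 cm

20.6 cm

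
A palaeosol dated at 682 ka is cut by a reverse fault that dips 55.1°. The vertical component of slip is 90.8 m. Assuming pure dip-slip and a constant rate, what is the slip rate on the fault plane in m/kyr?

0.162 m/kyr

dip-slip = throw / sin(dip) = 90.8 m / sin(55.1°) = 110.7 m
rate = 110.7 m / 682 ka = 0.000162 m/yr = 0.162 m/kyr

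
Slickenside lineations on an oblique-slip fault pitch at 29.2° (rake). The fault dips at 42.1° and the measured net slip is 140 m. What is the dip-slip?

68.3 m

dip-slip = net slip × sin(rake) = 140 m × sin(29.2°) = 68.3 m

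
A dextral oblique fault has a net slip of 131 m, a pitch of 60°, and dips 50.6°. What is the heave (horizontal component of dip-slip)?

dip-slip = net slip × sin(rake) = 131 m × sin(60°) = 113.4 m
heave = dip-slip × cos(dip) = 113.4 × cos(50.6°) = 72 m

72 m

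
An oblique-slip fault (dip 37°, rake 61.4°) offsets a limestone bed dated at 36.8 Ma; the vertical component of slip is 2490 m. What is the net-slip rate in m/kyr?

dip-slip = throw / sin(dip) = 2490 / sin(37°) = 4137 m
net slip = dip-slip / sin(rake) = 4137 / sin(61.4°) = 4712 m
rate = 4712 m / 36.8 Ma = 0.000128 m/yr = 0.128 m/kyr

0.128 m/kyr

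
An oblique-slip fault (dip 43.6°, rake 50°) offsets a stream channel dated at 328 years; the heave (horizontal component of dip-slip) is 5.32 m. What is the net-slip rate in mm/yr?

dip-slip = heave / cos(dip) = 5.32 / cos(43.6°) = 7.346 m
net slip = dip-slip / sin(rake) = 7.346 / sin(50°) = 9.590 m
rate = 9.590 m / 328 years = 0.0292 m/yr = 29.2 mm/yr

29.2 mm/yr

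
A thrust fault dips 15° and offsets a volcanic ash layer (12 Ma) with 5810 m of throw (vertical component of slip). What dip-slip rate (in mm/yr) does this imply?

1.87 mm/yr

dip-slip = throw / sin(dip) = 5810 m / sin(15°) = 22450 m
rate = 22450 m / 12 Ma = 0.00187 m/yr = 1.87 mm/yr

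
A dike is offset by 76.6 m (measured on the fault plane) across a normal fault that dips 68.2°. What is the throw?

throw = dip-slip × sin(dip) = 76.6 m × sin(68.2°) = 71.1 m

71.1 m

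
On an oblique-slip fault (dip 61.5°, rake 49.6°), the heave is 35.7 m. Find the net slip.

98.2 m

dip-slip = heave / cos(dip) = 35.7 / cos(61.5°) = 74.82 m
net slip = dip-slip / sin(rake) = 74.82 / sin(49.6°) = 98.2 m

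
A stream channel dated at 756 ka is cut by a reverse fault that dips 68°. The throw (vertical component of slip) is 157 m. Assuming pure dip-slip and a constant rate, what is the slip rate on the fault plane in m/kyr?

0.224 m/kyr

dip-slip = throw / sin(dip) = 157 m / sin(68°) = 169.3 m
rate = 169.3 m / 756 ka = 0.000224 m/yr = 0.224 m/kyr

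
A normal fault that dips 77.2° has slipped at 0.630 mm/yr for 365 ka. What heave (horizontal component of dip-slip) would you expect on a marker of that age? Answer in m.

50.9 m

dip-slip = rate × time = 0.630 mm/yr × 365 ka = 230 m
heave = dip-slip × cos(dip) = 230 × cos(77.2°) = 50.9 m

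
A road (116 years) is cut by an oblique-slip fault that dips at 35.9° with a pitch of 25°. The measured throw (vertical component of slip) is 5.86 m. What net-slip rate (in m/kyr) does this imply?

dip-slip = throw / sin(dip) = 5.86 / sin(35.9°) = 9.994 m
net slip = dip-slip / sin(rake) = 9.994 / sin(25°) = 23.65 m
rate = 23.65 m / 116 years = 0.204 m/yr = 204 m/kyr

204 m/kyr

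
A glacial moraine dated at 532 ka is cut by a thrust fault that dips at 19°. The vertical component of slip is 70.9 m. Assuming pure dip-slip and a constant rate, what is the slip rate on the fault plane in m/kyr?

0.409 m/kyr

dip-slip = throw / sin(dip) = 70.9 m / sin(19°) = 217.8 m
rate = 217.8 m / 532 ka = 0.000409 m/yr = 0.409 m/kyr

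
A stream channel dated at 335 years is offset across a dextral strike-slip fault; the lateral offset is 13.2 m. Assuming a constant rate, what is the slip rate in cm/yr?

3.94 cm/yr

rate = 13.2 m / 335 years = 0.0394 m/yr = 3.94 cm/yr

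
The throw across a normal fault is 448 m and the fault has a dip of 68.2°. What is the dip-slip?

dip-slip = throw / sin(dip) = 448 / sin(68.2°) = 483 m

483 m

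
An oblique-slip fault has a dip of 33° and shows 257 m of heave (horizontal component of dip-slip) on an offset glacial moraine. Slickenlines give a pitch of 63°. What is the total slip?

344 m

dip-slip = heave / cos(dip) = 257 / cos(33°) = 306.4 m
net slip = dip-slip / sin(rake) = 306.4 / sin(63°) = 344 m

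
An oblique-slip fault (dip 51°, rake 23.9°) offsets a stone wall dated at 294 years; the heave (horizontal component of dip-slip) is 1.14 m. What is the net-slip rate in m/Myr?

15200 m/Myr

dip-slip = heave / cos(dip) = 1.14 / cos(51°) = 1.811 m
net slip = dip-slip / sin(rake) = 1.811 / sin(23.9°) = 4.471 m
rate = 4.471 m / 294 years = 0.0152 m/yr = 15200 m/Myr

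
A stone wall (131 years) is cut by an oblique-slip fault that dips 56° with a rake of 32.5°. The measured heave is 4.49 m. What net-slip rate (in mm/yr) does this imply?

114 mm/yr

dip-slip = heave / cos(dip) = 4.49 / cos(56°) = 8.029 m
net slip = dip-slip / sin(rake) = 8.029 / sin(32.5°) = 14.94 m
rate = 14.94 m / 131 years = 0.114 m/yr = 114 mm/yr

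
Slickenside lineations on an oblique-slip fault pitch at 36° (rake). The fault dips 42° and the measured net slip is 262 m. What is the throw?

dip-slip = net slip × sin(rake) = 262 m × sin(36°) = 154 m
throw = dip-slip × sin(dip) = 154 × sin(42°) = 103 m

103 m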